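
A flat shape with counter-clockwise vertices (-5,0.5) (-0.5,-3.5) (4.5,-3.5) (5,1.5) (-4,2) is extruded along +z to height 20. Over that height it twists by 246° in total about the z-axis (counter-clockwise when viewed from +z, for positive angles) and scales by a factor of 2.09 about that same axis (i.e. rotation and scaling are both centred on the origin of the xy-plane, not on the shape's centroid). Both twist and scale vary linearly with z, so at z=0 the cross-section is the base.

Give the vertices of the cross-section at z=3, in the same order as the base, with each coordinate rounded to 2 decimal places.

Cross-section at z=3: (-5.00,-3.03) (1.98,-3.61) (6.63,-0.11) (3.60,4.89) (-5.12,-0.93)

t = z/height = 3/20 = 0.15
s = 1 + (scale-1)·z/height = 1 + (2.09-1)·3/20 = 1.163500
θ = twist·z/height = 246°·3/20 = 36.9000° = 0.644026 rad
cos θ = 0.799685, sin θ = 0.600420 (intermediates below are computed at full precision and shown rounded to 5 d.p.)
v1: (-5,0.5) → rotate → (-4.29863,-2.60226) → ×s → (-5.00146,-3.02773) → (-5.00,-3.03)
v2: (-0.5,-3.5) → rotate → (1.70163,-3.09911) → ×s → (1.97984,-3.60581) → (1.98,-3.61)
v3: (4.5,-3.5) → rotate → (5.70005,-0.09701) → ×s → (6.63201,-0.11287) → (6.63,-0.11)
v4: (5,1.5) → rotate → (3.09779,4.20163) → ×s → (3.60428,4.88859) → (3.60,4.89)
v5: (-4,2) → rotate → (-4.39958,-0.80231) → ×s → (-5.11891,-0.93349) → (-5.12,-0.93)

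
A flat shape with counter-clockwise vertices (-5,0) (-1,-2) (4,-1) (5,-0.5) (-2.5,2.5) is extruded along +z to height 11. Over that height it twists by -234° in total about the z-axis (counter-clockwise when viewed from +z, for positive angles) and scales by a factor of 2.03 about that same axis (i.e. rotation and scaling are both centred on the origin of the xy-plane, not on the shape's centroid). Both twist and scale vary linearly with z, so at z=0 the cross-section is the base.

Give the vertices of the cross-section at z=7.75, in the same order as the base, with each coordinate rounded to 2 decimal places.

Cross-section at z=7.75: (8.33,2.25) (0.76,3.78) (-7.11,-0.14) (-8.55,-1.42) (5.29,-3.04)

t = z/height = 7.75/11 = 0.704545
s = 1 + (scale-1)·z/height = 1 + (2.03-1)·7.75/11 = 1.725682
θ = twist·z/height = -234°·7.75/11 = -164.8636° = -2.877413 rad
cos θ = -0.965307, sin θ = -0.261117 (intermediates below are computed at full precision and shown rounded to 5 d.p.)
v1: (-5,0) → rotate → (4.82654,1.30559) → ×s → (8.32906,2.25303) → (8.33,2.25)
v2: (-1,-2) → rotate → (0.44307,2.19173) → ×s → (0.76460,3.78223) → (0.76,3.78)
v3: (4,-1) → rotate → (-4.12235,-0.07916) → ×s → (-7.11386,-0.13661) → (-7.11,-0.14)
v4: (5,-0.5) → rotate → (-4.95709,-0.82293) → ×s → (-8.55437,-1.42012) → (-8.55,-1.42)
v5: (-2.5,2.5) → rotate → (3.06606,-1.76047) → ×s → (5.29105,-3.03802) → (5.29,-3.04)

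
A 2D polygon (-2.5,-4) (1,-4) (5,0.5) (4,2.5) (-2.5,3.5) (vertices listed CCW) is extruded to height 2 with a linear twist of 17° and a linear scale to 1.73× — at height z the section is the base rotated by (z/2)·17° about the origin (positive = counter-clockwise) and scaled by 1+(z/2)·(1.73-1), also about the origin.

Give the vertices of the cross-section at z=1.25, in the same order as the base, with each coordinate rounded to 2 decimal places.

Cross-section at z=1.25: (-2.50,-6.40) (2.51,-5.46) (7.02,2.06) (5.05,4.65) (-4.52,4.34)

t = z/height = 1.25/2 = 0.625
s = 1 + (scale-1)·z/height = 1 + (1.73-1)·1.25/2 = 1.456250
θ = twist·z/height = 17°·1.25/2 = 10.6250° = 0.185441 rad
cos θ = 0.982855, sin θ = 0.184380 (intermediates below are computed at full precision and shown rounded to 5 d.p.)
v1: (-2.5,-4) → rotate → (-1.71962,-4.39237) → ×s → (-2.50419,-6.39639) → (-2.50,-6.40)
v2: (1,-4) → rotate → (1.72038,-3.74704) → ×s → (2.50530,-5.45663) → (2.51,-5.46)
v3: (5,0.5) → rotate → (4.82208,1.41333) → ×s → (7.02216,2.05816) → (7.02,2.06)
v4: (4,2.5) → rotate → (3.47047,3.19466) → ×s → (5.05387,4.65222) → (5.05,4.65)
v5: (-2.5,3.5) → rotate → (-3.10247,2.97904) → ×s → (-4.51797,4.33823) → (-4.52,4.34)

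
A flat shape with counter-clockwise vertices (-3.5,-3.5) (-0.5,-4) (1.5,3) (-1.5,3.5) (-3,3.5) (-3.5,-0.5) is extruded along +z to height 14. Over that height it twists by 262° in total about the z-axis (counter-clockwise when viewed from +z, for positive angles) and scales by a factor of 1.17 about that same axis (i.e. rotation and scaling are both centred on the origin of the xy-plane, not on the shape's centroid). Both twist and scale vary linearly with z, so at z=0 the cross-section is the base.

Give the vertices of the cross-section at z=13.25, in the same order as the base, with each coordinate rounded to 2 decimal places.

t = z/height = 13.25/14 = 0.946429
s = 1 + (scale-1)·z/height = 1 + (1.17-1)·13.25/14 = 1.160893
θ = twist·z/height = 262°·13.25/14 = 247.9643° = 4.327793 rad
cos θ = -0.375184, sin θ = -0.926950 (intermediates below are computed at full precision and shown rounded to 5 d.p.)
v1: (-3.5,-3.5) → rotate → (-1.93118,4.55747) → ×s → (-2.24189,5.29074) → (-2.24,5.29)
v2: (-0.5,-4) → rotate → (-3.52021,1.96421) → ×s → (-4.08658,2.28024) → (-4.09,2.28)
v3: (1.5,3) → rotate → (2.21807,-2.51598) → ×s → (2.57495,-2.92078) → (2.57,-2.92)
v4: (-1.5,3.5) → rotate → (3.80710,0.07728) → ×s → (4.41964,0.08971) → (4.42,0.09)
v5: (-3,3.5) → rotate → (4.36988,1.46770) → ×s → (5.07296,1.70385) → (5.07,1.70)
v6: (-3.5,-0.5) → rotate → (0.84967,3.43192) → ×s → (0.98638,3.98409) → (0.99,3.98)

Cross-section at z=13.25: (-2.24,5.29) (-4.09,2.28) (2.57,-2.92) (4.42,0.09) (5.07,1.70) (0.99,3.98)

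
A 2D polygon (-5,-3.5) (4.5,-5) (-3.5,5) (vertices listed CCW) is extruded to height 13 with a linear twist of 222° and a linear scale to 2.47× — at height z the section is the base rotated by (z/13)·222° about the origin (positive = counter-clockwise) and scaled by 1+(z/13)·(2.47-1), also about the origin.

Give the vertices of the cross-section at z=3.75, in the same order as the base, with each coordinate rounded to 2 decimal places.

Cross-section at z=3.75: (1.36,-8.58) (9.21,2.64) (-8.58,-1.36)

t = z/height = 3.75/13 = 0.288462
s = 1 + (scale-1)·z/height = 1 + (2.47-1)·3.75/13 = 1.424038
θ = twist·z/height = 222°·3.75/13 = 64.0385° = 1.117682 rad
cos θ = 0.437768, sin θ = 0.899088 (intermediates below are computed at full precision and shown rounded to 5 d.p.)
v1: (-5,-3.5) → rotate → (0.95797,-6.02763) → ×s → (1.36419,-8.58357) → (1.36,-8.58)
v2: (4.5,-5) → rotate → (6.46540,1.85706) → ×s → (9.20697,2.64452) → (9.21,2.64)
v3: (-3.5,5) → rotate → (-6.02763,-0.95797) → ×s → (-8.58357,-1.36419) → (-8.58,-1.36)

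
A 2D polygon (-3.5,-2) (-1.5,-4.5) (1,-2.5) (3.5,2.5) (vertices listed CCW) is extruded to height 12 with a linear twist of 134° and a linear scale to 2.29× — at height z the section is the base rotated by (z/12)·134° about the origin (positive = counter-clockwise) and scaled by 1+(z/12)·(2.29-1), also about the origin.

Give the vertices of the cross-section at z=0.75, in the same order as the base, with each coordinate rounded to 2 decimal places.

t = z/height = 0.75/12 = 0.0625
s = 1 + (scale-1)·z/height = 1 + (2.29-1)·0.75/12 = 1.080625
θ = twist·z/height = 134°·0.75/12 = 8.3750° = 0.146171 rad
cos θ = 0.989336, sin θ = 0.145651 (intermediates below are computed at full precision and shown rounded to 5 d.p.)
v1: (-3.5,-2) → rotate → (-3.17137,-2.48845) → ×s → (-3.42707,-2.68908) → (-3.43,-2.69)
v2: (-1.5,-4.5) → rotate → (-0.82857,-4.67049) → ×s → (-0.89538,-5.04705) → (-0.90,-5.05)
v3: (1,-2.5) → rotate → (1.35346,-2.32769) → ×s → (1.46259,-2.51536) → (1.46,-2.52)
v4: (3.5,2.5) → rotate → (3.09855,2.98312) → ×s → (3.34837,3.22363) → (3.35,3.22)

Cross-section at z=0.75: (-3.43,-2.69) (-0.90,-5.05) (1.46,-2.52) (3.35,3.22)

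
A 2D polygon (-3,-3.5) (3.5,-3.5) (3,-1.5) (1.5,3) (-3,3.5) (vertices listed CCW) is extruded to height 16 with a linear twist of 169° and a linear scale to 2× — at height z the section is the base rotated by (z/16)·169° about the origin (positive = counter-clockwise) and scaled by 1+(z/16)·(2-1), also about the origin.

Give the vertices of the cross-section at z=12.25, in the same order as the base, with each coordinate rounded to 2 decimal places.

Cross-section at z=12.25: (8.14,-0.17) (0.85,8.70) (-1.31,5.77) (-5.77,-1.31) (-1.41,-8.02)

t = z/height = 12.25/16 = 0.765625
s = 1 + (scale-1)·z/height = 1 + (2-1)·12.25/16 = 1.765625
θ = twist·z/height = 169°·12.25/16 = 129.3906° = 2.258292 rad
cos θ = -0.634604, sin θ = 0.772837 (intermediates below are computed at full precision and shown rounded to 5 d.p.)
v1: (-3,-3.5) → rotate → (4.60874,-0.09740) → ×s → (8.13731,-0.17197) → (8.14,-0.17)
v2: (3.5,-3.5) → rotate → (0.48382,4.92605) → ×s → (0.85424,8.69755) → (0.85,8.70)
v3: (3,-1.5) → rotate → (-0.74456,3.27042) → ×s → (-1.31461,5.77433) → (-1.31,5.77)
v4: (1.5,3) → rotate → (-3.27042,-0.74456) → ×s → (-5.77433,-1.31461) → (-5.77,-1.31)
v5: (-3,3.5) → rotate → (-0.80112,-4.53963) → ×s → (-1.41448,-8.01528) → (-1.41,-8.02)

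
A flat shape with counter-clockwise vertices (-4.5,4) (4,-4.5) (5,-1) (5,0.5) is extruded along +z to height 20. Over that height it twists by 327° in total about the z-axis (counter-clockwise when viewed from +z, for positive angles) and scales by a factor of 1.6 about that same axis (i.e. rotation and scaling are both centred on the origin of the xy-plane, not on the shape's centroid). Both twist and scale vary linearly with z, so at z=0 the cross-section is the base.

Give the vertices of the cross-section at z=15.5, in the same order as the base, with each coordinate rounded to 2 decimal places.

Cross-section at z=15.5: (7.50,4.65) (-7.99,-3.74) (-3.49,-6.60) (-1.39,-7.23)

t = z/height = 15.5/20 = 0.775
s = 1 + (scale-1)·z/height = 1 + (1.6-1)·15.5/20 = 1.465000
θ = twist·z/height = 327°·15.5/20 = 253.4250° = 4.423101 rad
cos θ = -0.285270, sin θ = -0.958447 (intermediates below are computed at full precision and shown rounded to 5 d.p.)
v1: (-4.5,4) → rotate → (5.11750,3.17193) → ×s → (7.49714,4.64688) → (7.50,4.65)
v2: (4,-4.5) → rotate → (-5.45409,-2.55007) → ×s → (-7.99025,-3.73586) → (-7.99,-3.74)
v3: (5,-1) → rotate → (-2.38480,-4.50697) → ×s → (-3.49373,-6.60270) → (-3.49,-6.60)
v4: (5,0.5) → rotate → (-0.94713,-4.93487) → ×s → (-1.38754,-7.22959) → (-1.39,-7.23)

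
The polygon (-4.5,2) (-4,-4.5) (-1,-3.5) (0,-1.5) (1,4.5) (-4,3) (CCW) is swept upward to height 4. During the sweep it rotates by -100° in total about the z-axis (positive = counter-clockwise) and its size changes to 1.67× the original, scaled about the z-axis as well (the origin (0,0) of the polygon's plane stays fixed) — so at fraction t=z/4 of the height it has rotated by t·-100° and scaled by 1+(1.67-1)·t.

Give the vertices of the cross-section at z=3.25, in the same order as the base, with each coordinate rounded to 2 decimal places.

Cross-section at z=3.25: (2.00,7.34) (-7.81,5.05) (-5.58,0.70) (-2.29,-0.35) (7.10,-0.47) (3.64,6.81)

t = z/height = 3.25/4 = 0.8125
s = 1 + (scale-1)·z/height = 1 + (1.67-1)·3.25/4 = 1.544375
θ = twist·z/height = -100°·3.25/4 = -81.2500° = -1.418080 rad
cos θ = 0.152123, sin θ = -0.988362 (intermediates below are computed at full precision and shown rounded to 5 d.p.)
v1: (-4.5,2) → rotate → (1.29217,4.75187) → ×s → (1.99559,7.33867) → (2.00,7.34)
v2: (-4,-4.5) → rotate → (-5.05612,3.26889) → ×s → (-7.80855,5.04839) → (-7.81,5.05)
v3: (-1,-3.5) → rotate → (-3.61139,0.45593) → ×s → (-5.57734,0.70413) → (-5.58,0.70)
v4: (0,-1.5) → rotate → (-1.48254,-0.22819) → ×s → (-2.28960,-0.35240) → (-2.29,-0.35)
v5: (1,4.5) → rotate → (4.59975,-0.30381) → ×s → (7.10374,-0.46919) → (7.10,-0.47)
v6: (-4,3) → rotate → (2.35659,4.40982) → ×s → (3.63946,6.81041) → (3.64,6.81)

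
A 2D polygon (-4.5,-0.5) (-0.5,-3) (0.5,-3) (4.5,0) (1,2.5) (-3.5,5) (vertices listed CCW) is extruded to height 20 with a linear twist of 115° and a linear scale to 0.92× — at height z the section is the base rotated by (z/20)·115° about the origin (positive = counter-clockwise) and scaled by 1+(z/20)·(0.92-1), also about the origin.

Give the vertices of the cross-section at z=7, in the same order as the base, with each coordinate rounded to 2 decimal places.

Cross-section at z=7: (-3.02,-3.20) (1.51,-2.54) (2.26,-1.91) (3.34,2.83) (-0.83,2.48) (-5.74,1.51)

t = z/height = 7/20 = 0.35
s = 1 + (scale-1)·z/height = 1 + (0.92-1)·7/20 = 0.972000
θ = twist·z/height = 115°·7/20 = 40.2500° = 0.702495 rad
cos θ = 0.763232, sin θ = 0.646124 (intermediates below are computed at full precision and shown rounded to 5 d.p.)
v1: (-4.5,-0.5) → rotate → (-3.11148,-3.28917) → ×s → (-3.02436,-3.19708) → (-3.02,-3.20)
v2: (-0.5,-3) → rotate → (1.55676,-2.61276) → ×s → (1.51317,-2.53960) → (1.51,-2.54)
v3: (0.5,-3) → rotate → (2.31999,-1.96664) → ×s → (2.25503,-1.91157) → (2.26,-1.91)
v4: (4.5,0) → rotate → (3.43455,2.90756) → ×s → (3.33838,2.82615) → (3.34,2.83)
v5: (1,2.5) → rotate → (-0.85208,2.55421) → ×s → (-0.82822,2.48269) → (-0.83,2.48)
v6: (-3.5,5) → rotate → (-5.90193,1.55473) → ×s → (-5.73668,1.51120) → (-5.74,1.51)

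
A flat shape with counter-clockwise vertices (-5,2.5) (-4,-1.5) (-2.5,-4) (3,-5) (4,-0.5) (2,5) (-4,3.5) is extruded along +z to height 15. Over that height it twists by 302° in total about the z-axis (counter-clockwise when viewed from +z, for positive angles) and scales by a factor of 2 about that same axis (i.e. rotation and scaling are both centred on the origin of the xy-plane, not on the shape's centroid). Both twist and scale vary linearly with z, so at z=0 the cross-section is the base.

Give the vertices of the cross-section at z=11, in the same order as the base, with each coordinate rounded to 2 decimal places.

t = z/height = 11/15 = 0.733333
s = 1 + (scale-1)·z/height = 1 + (2-1)·11/15 = 1.733333
θ = twist·z/height = 302°·11/15 = 221.4667° = 3.865323 rad
cos θ = -0.749341, sin θ = -0.662184 (intermediates below are computed at full precision and shown rounded to 5 d.p.)
v1: (-5,2.5) → rotate → (5.40217,1.43757) → ×s → (9.36375,2.49179) → (9.36,2.49)
v2: (-4,-1.5) → rotate → (2.00409,3.77275) → ×s → (3.47375,6.53943) → (3.47,6.54)
v3: (-2.5,-4) → rotate → (-0.77538,4.65282) → ×s → (-1.34400,8.06490) → (-1.34,8.06)
v4: (3,-5) → rotate → (-5.55894,1.76015) → ×s → (-9.63550,3.05093) → (-9.64,3.05)
v5: (4,-0.5) → rotate → (-3.32846,-2.27407) → ×s → (-5.76932,-3.94171) → (-5.77,-3.94)
v6: (2,5) → rotate → (1.81224,-5.07107) → ×s → (3.14121,-8.78986) → (3.14,-8.79)
v7: (-4,3.5) → rotate → (5.31501,0.02604) → ×s → (9.21268,0.04514) → (9.21,0.05)

Cross-section at z=11: (9.36,2.49) (3.47,6.54) (-1.34,8.06) (-9.64,3.05) (-5.77,-3.94) (3.14,-8.79) (9.21,0.05)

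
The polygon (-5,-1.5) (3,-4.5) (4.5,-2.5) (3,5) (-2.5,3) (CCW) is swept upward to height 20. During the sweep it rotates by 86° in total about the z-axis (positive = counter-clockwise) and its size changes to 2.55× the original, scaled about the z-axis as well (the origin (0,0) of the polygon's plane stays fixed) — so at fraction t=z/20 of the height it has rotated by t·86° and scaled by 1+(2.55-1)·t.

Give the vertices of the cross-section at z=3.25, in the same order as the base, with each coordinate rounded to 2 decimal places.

t = z/height = 3.25/20 = 0.1625
s = 1 + (scale-1)·z/height = 1 + (2.55-1)·3.25/20 = 1.251875
θ = twist·z/height = 86°·3.25/20 = 13.9750° = 0.243910 rad
cos θ = 0.970401, sin θ = 0.241499 (intermediates below are computed at full precision and shown rounded to 5 d.p.)
v1: (-5,-1.5) → rotate → (-4.48976,-2.66309) → ×s → (-5.62062,-3.33386) → (-5.62,-3.33)
v2: (3,-4.5) → rotate → (3.99795,-3.64231) → ×s → (5.00493,-4.55972) → (5.00,-4.56)
v3: (4.5,-2.5) → rotate → (4.97055,-1.33926) → ×s → (6.22251,-1.67659) → (6.22,-1.68)
v4: (3,5) → rotate → (1.70371,5.57650) → ×s → (2.13283,6.98108) → (2.13,6.98)
v5: (-2.5,3) → rotate → (-3.15050,2.30746) → ×s → (-3.94403,2.88865) → (-3.94,2.89)

Cross-section at z=3.25: (-5.62,-3.33) (5.00,-4.56) (6.22,-1.68) (2.13,6.98) (-3.94,2.89)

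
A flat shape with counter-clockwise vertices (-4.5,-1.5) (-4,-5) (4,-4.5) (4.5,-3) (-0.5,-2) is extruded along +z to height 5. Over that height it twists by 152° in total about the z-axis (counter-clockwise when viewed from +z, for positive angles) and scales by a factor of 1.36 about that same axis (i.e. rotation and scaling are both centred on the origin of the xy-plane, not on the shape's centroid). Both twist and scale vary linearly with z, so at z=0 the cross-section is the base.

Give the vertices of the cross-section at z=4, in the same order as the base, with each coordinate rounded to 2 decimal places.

t = z/height = 4/5 = 0.8
s = 1 + (scale-1)·z/height = 1 + (1.36-1)·4/5 = 1.288000
θ = twist·z/height = 152°·4/5 = 121.6000° = 2.122320 rad
cos θ = -0.523986, sin θ = 0.851727 (intermediates below are computed at full precision and shown rounded to 5 d.p.)
v1: (-4.5,-1.5) → rotate → (3.63553,-3.04679) → ×s → (4.68256,-3.92427) → (4.68,-3.92)
v2: (-4,-5) → rotate → (6.35458,-0.78698) → ×s → (8.18470,-1.01363) → (8.18,-1.01)
v3: (4,-4.5) → rotate → (1.73683,5.76484) → ×s → (2.23703,7.42512) → (2.24,7.43)
v4: (4.5,-3) → rotate → (0.19724,5.40473) → ×s → (0.25405,6.96129) → (0.25,6.96)
v5: (-0.5,-2) → rotate → (1.96545,0.62211) → ×s → (2.53150,0.80128) → (2.53,0.80)

Cross-section at z=4: (4.68,-3.92) (8.18,-1.01) (2.24,7.43) (0.25,6.96) (2.53,0.80)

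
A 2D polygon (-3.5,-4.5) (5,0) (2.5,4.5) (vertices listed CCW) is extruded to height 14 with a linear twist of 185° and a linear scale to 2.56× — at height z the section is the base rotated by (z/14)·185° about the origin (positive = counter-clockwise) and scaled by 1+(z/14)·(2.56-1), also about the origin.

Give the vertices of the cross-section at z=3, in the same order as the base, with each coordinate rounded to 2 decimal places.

Cross-section at z=3: (0.23,-7.60) (5.14,4.26) (-1.26,6.75)

t = z/height = 3/14 = 0.214286
s = 1 + (scale-1)·z/height = 1 + (2.56-1)·3/14 = 1.334286
θ = twist·z/height = 185°·3/14 = 39.6429° = 0.691898 rad
cos θ = 0.770036, sin θ = 0.638000 (intermediates below are computed at full precision and shown rounded to 5 d.p.)
v1: (-3.5,-4.5) → rotate → (0.17587,-5.69816) → ×s → (0.23467,-7.60298) → (0.23,-7.60)
v2: (5,0) → rotate → (3.85018,3.19000) → ×s → (5.13724,4.25637) → (5.14,4.26)
v3: (2.5,4.5) → rotate → (-0.94591,5.06016) → ×s → (-1.26211,6.75170) → (-1.26,6.75)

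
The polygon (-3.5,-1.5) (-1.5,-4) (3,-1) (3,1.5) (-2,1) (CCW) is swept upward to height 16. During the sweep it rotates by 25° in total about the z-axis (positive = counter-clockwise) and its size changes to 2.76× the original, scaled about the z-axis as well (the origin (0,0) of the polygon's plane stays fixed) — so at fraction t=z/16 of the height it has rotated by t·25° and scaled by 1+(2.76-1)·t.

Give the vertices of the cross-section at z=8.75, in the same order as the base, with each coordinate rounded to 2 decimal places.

t = z/height = 8.75/16 = 0.546875
s = 1 + (scale-1)·z/height = 1 + (2.76-1)·8.75/16 = 1.962500
θ = twist·z/height = 25°·8.75/16 = 13.6719° = 0.238619 rad
cos θ = 0.971665, sin θ = 0.236361 (intermediates below are computed at full precision and shown rounded to 5 d.p.)
v1: (-3.5,-1.5) → rotate → (-3.04629,-2.28476) → ×s → (-5.97834,-4.48385) → (-5.98,-4.48)
v2: (-1.5,-4) → rotate → (-0.51205,-4.24120) → ×s → (-1.00490,-8.32336) → (-1.00,-8.32)
v3: (3,-1) → rotate → (3.15136,-0.26258) → ×s → (6.18454,-0.51532) → (6.18,-0.52)
v4: (3,1.5) → rotate → (2.56045,2.16658) → ×s → (5.02489,4.25192) → (5.02,4.25)
v5: (-2,1) → rotate → (-2.17969,0.49894) → ×s → (-4.27765,0.97918) → (-4.28,0.98)

Cross-section at z=8.75: (-5.98,-4.48) (-1.00,-8.32) (6.18,-0.52) (5.02,4.25) (-4.28,0.98)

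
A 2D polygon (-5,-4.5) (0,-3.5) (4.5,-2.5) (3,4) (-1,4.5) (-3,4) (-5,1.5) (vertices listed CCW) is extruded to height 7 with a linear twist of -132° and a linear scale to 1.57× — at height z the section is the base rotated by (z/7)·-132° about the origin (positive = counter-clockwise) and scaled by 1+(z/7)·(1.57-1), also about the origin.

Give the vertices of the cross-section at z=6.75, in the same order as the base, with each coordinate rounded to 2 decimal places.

Cross-section at z=6.75: (-0.85,10.39) (-4.32,3.29) (-7.31,-3.20) (2.12,-7.45) (6.49,-2.99) (7.75,-0.06) (6.54,4.76)

t = z/height = 6.75/7 = 0.964286
s = 1 + (scale-1)·z/height = 1 + (1.57-1)·6.75/7 = 1.549643
θ = twist·z/height = -132°·6.75/7 = -127.2857° = -2.221555 rad
cos θ = -0.605790, sin θ = -0.795625 (intermediates below are computed at full precision and shown rounded to 5 d.p.)
v1: (-5,-4.5) → rotate → (-0.55136,6.70418) → ×s → (-0.85441,10.38908) → (-0.85,10.39)
v2: (0,-3.5) → rotate → (-2.78469,2.12027) → ×s → (-4.31527,3.28565) → (-4.32,3.29)
v3: (4.5,-2.5) → rotate → (-4.71512,-2.06584) → ×s → (-7.30675,-3.20131) → (-7.31,-3.20)
v4: (3,4) → rotate → (1.36513,-4.81003) → ×s → (2.11546,-7.45383) → (2.12,-7.45)
v5: (-1,4.5) → rotate → (4.18610,-1.93043) → ×s → (6.48696,-2.99148) → (6.49,-2.99)
v6: (-3,4) → rotate → (4.99987,-0.03629) → ×s → (7.74801,-0.05623) → (7.75,-0.06)
v7: (-5,1.5) → rotate → (4.22239,3.06944) → ×s → (6.54319,4.75653) → (6.54,4.76)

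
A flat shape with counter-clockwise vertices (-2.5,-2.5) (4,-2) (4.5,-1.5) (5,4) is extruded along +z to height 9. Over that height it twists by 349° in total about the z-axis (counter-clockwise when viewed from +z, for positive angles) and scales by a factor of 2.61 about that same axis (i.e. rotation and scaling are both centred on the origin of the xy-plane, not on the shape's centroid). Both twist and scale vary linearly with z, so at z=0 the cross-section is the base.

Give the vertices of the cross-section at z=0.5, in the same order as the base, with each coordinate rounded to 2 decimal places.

t = z/height = 0.5/9 = 0.0555556
s = 1 + (scale-1)·z/height = 1 + (2.61-1)·0.5/9 = 1.089444
θ = twist·z/height = 349°·0.5/9 = 19.3889° = 0.338400 rad
cos θ = 0.943287, sin θ = 0.331978 (intermediates below are computed at full precision and shown rounded to 5 d.p.)
v1: (-2.5,-2.5) → rotate → (-1.52827,-3.18816) → ×s → (-1.66497,-3.47333) → (-1.66,-3.47)
v2: (4,-2) → rotate → (4.43710,-0.55866) → ×s → (4.83398,-0.60863) → (4.83,-0.61)
v3: (4.5,-1.5) → rotate → (4.74276,0.07897) → ×s → (5.16697,0.08603) → (5.17,0.09)
v4: (5,4) → rotate → (3.38852,5.43304) → ×s → (3.69161,5.91899) → (3.69,5.92)

Cross-section at z=0.5: (-1.66,-3.47) (4.83,-0.61) (5.17,0.09) (3.69,5.92)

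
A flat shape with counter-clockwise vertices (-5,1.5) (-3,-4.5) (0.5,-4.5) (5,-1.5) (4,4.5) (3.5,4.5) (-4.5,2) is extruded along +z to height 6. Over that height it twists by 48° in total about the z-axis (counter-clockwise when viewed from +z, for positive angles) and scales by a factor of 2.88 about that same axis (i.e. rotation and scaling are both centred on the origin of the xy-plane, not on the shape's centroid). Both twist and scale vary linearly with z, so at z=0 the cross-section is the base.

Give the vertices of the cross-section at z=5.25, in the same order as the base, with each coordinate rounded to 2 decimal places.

Cross-section at z=5.25: (-12.48,-5.90) (2.07,-14.15) (8.95,-7.96) (12.48,5.90) (-0.10,15.92) (-1.08,15.04) (-12.38,-4.03)

t = z/height = 5.25/6 = 0.875
s = 1 + (scale-1)·z/height = 1 + (2.88-1)·5.25/6 = 2.645000
θ = twist·z/height = 48°·5.25/6 = 42.0000° = 0.733038 rad
cos θ = 0.743145, sin θ = 0.669131 (intermediates below are computed at full precision and shown rounded to 5 d.p.)
v1: (-5,1.5) → rotate → (-4.71942,-2.23094) → ×s → (-12.48287,-5.90083) → (-12.48,-5.90)
v2: (-3,-4.5) → rotate → (0.78165,-5.35154) → ×s → (2.06747,-14.15483) → (2.07,-14.15)
v3: (0.5,-4.5) → rotate → (3.38266,-3.00959) → ×s → (8.94714,-7.96036) → (8.95,-7.96)
v4: (5,-1.5) → rotate → (4.71942,2.23094) → ×s → (12.48287,5.90083) → (12.48,5.90)
v5: (4,4.5) → rotate → (-0.03851,6.02067) → ×s → (-0.10185,15.92468) → (-0.10,15.92)
v6: (3.5,4.5) → rotate → (-0.41008,5.68611) → ×s → (-1.08466,15.03976) → (-1.08,15.04)
v7: (-4.5,2) → rotate → (-4.68241,-1.52480) → ×s → (-12.38498,-4.03309) → (-12.38,-4.03)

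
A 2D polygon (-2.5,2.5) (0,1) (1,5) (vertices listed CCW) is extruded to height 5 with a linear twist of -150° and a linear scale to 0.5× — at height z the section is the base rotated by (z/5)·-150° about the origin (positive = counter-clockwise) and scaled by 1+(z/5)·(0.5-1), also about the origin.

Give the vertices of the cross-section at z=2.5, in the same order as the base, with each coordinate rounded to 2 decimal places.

Cross-section at z=2.5: (1.33,2.30) (0.72,0.19) (3.82,0.25)

t = z/height = 2.5/5 = 0.5
s = 1 + (scale-1)·z/height = 1 + (0.5-1)·2.5/5 = 0.750000
θ = twist·z/height = -150°·2.5/5 = -75.0000° = -1.308997 rad
cos θ = 0.258819, sin θ = -0.965926 (intermediates below are computed at full precision and shown rounded to 5 d.p.)
v1: (-2.5,2.5) → rotate → (1.76777,3.06186) → ×s → (1.32583,2.29640) → (1.33,2.30)
v2: (0,1) → rotate → (0.96593,0.25882) → ×s → (0.72444,0.19411) → (0.72,0.19)
v3: (1,5) → rotate → (5.08845,0.32817) → ×s → (3.81634,0.24613) → (3.82,0.25)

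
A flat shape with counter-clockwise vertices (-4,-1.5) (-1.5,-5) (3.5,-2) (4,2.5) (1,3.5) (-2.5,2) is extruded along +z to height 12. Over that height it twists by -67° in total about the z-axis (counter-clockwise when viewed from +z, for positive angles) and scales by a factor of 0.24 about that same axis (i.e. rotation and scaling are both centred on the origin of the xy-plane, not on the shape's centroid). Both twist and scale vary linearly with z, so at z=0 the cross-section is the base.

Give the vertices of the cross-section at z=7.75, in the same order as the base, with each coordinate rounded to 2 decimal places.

Cross-section at z=7.75: (-2.01,0.84) (-2.30,-1.33) (0.60,-1.96) (2.36,-0.47) (1.59,0.95) (-0.23,1.61)

t = z/height = 7.75/12 = 0.645833
s = 1 + (scale-1)·z/height = 1 + (0.24-1)·7.75/12 = 0.509167
θ = twist·z/height = -67°·7.75/12 = -43.2708° = -0.755219 rad
cos θ = 0.728122, sin θ = -0.685448 (intermediates below are computed at full precision and shown rounded to 5 d.p.)
v1: (-4,-1.5) → rotate → (-3.94066,1.64961) → ×s → (-2.00645,0.83993) → (-2.01,0.84)
v2: (-1.5,-5) → rotate → (-4.51942,-2.61244) → ×s → (-2.30114,-1.33017) → (-2.30,-1.33)
v3: (3.5,-2) → rotate → (1.17753,-3.85531) → ×s → (0.59956,-1.96300) → (0.60,-1.96)
v4: (4,2.5) → rotate → (4.62611,-0.92149) → ×s → (2.35546,-0.46919) → (2.36,-0.47)
v5: (1,3.5) → rotate → (3.12719,1.86298) → ×s → (1.59226,0.94857) → (1.59,0.95)
v6: (-2.5,2) → rotate → (-0.44941,3.16986) → ×s → (-0.22882,1.61399) → (-0.23,1.61)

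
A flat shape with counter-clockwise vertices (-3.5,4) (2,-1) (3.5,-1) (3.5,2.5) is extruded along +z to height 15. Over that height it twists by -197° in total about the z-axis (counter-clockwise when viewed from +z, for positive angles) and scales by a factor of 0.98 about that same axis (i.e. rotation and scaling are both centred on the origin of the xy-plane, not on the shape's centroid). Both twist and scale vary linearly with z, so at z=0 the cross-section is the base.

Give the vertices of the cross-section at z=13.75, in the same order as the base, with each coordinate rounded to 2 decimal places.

t = z/height = 13.75/15 = 0.916667
s = 1 + (scale-1)·z/height = 1 + (0.98-1)·13.75/15 = 0.981667
θ = twist·z/height = -197°·13.75/15 = -180.5833° = -3.151774 rad
cos θ = -0.999948, sin θ = 0.010181 (intermediates below are computed at full precision and shown rounded to 5 d.p.)
v1: (-3.5,4) → rotate → (3.45909,-4.03543) → ×s → (3.39568,-3.96144) → (3.40,-3.96)
v2: (2,-1) → rotate → (-1.98972,1.02031) → ×s → (-1.95324,1.00160) → (-1.95,1.00)
v3: (3.5,-1) → rotate → (-3.48964,1.03558) → ×s → (-3.42566,1.01660) → (-3.43,1.02)
v4: (3.5,2.5) → rotate → (-3.52527,-2.46424) → ×s → (-3.46064,-2.41906) → (-3.46,-2.42)

Cross-section at z=13.75: (3.40,-3.96) (-1.95,1.00) (-3.43,1.02) (-3.46,-2.42)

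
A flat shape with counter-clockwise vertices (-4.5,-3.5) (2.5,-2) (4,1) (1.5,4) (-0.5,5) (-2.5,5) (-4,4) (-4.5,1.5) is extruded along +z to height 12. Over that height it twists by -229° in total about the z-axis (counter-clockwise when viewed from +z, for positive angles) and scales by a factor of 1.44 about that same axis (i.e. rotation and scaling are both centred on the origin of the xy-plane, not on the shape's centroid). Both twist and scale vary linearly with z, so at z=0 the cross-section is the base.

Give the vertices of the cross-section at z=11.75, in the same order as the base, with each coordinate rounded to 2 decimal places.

t = z/height = 11.75/12 = 0.979167
s = 1 + (scale-1)·z/height = 1 + (1.44-1)·11.75/12 = 1.430833
θ = twist·z/height = -229°·11.75/12 = -224.2292° = -3.913537 rad
cos θ = -0.716556, sin θ = 0.697530 (intermediates below are computed at full precision and shown rounded to 5 d.p.)
v1: (-4.5,-3.5) → rotate → (5.66586,-0.63094) → ×s → (8.10689,-0.90277) → (8.11,-0.90)
v2: (2.5,-2) → rotate → (-0.39633,3.17694) → ×s → (-0.56708,4.54567) → (-0.57,4.55)
v3: (4,1) → rotate → (-3.56375,2.07356) → ×s → (-5.09914,2.96692) → (-5.10,2.97)
v4: (1.5,4) → rotate → (-3.86495,-1.81993) → ×s → (-5.53010,-2.60401) → (-5.53,-2.60)
v5: (-0.5,5) → rotate → (-3.12937,-3.93154) → ×s → (-4.47761,-5.62538) → (-4.48,-5.63)
v6: (-2.5,5) → rotate → (-1.69626,-5.32660) → ×s → (-2.42707,-7.62148) → (-2.43,-7.62)
v7: (-4,4) → rotate → (0.07610,-5.65634) → ×s → (0.10889,-8.09328) → (0.11,-8.09)
v8: (-4.5,1.5) → rotate → (2.17821,-4.21372) → ×s → (3.11665,-6.02913) → (3.12,-6.03)

Cross-section at z=11.75: (8.11,-0.90) (-0.57,4.55) (-5.10,2.97) (-5.53,-2.60) (-4.48,-5.63) (-2.43,-7.62) (0.11,-8.09) (3.12,-6.03)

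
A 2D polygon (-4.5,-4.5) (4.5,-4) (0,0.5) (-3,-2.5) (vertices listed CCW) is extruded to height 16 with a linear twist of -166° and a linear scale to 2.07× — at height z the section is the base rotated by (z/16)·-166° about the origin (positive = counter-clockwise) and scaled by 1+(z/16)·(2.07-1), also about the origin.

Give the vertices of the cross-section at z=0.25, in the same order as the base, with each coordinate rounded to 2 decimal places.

Cross-section at z=0.25: (-4.78,-4.36) (4.39,-4.27) (0.02,0.51) (-3.16,-2.40)

t = z/height = 0.25/16 = 0.015625
s = 1 + (scale-1)·z/height = 1 + (2.07-1)·0.25/16 = 1.016719
θ = twist·z/height = -166°·0.25/16 = -2.5938° = -0.045269 rad
cos θ = 0.998976, sin θ = -0.045254 (intermediates below are computed at full precision and shown rounded to 5 d.p.)
v1: (-4.5,-4.5) → rotate → (-4.69903,-4.29175) → ×s → (-4.77759,-4.36350) → (-4.78,-4.36)
v2: (4.5,-4) → rotate → (4.31437,-4.19955) → ×s → (4.38650,-4.26976) → (4.39,-4.27)
v3: (0,0.5) → rotate → (0.02263,0.49949) → ×s → (0.02301,0.50784) → (0.02,0.51)
v4: (-3,-2.5) → rotate → (-3.11006,-2.36168) → ×s → (-3.16206,-2.40116) → (-3.16,-2.40)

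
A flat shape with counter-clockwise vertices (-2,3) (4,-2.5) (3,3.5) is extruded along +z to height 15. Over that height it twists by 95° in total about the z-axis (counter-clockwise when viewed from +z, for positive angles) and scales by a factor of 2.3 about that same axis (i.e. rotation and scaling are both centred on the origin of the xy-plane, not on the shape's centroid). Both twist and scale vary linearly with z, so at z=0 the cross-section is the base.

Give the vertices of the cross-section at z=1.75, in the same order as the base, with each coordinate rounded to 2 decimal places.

Cross-section at z=1.75: (-2.92,2.95) (5.07,-1.94) (2.62,4.62)

t = z/height = 1.75/15 = 0.116667
s = 1 + (scale-1)·z/height = 1 + (2.3-1)·1.75/15 = 1.151667
θ = twist·z/height = 95°·1.75/15 = 11.0833° = 0.193441 rad
cos θ = 0.981349, sin θ = 0.192237 (intermediates below are computed at full precision and shown rounded to 5 d.p.)
v1: (-2,3) → rotate → (-2.53941,2.55957) → ×s → (-2.92455,2.94777) → (-2.92,2.95)
v2: (4,-2.5) → rotate → (4.40599,-1.68443) → ×s → (5.07423,-1.93990) → (5.07,-1.94)
v3: (3,3.5) → rotate → (2.27122,4.01143) → ×s → (2.61569,4.61983) → (2.62,4.62)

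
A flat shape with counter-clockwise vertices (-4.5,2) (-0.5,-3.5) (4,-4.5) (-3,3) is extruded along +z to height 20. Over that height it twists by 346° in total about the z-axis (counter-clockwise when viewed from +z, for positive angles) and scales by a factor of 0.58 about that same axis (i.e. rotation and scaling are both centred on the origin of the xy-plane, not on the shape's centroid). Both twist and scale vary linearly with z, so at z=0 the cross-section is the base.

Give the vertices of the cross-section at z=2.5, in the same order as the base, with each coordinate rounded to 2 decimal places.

t = z/height = 2.5/20 = 0.125
s = 1 + (scale-1)·z/height = 1 + (0.58-1)·2.5/20 = 0.947500
θ = twist·z/height = 346°·2.5/20 = 43.2500° = 0.754855 rad
cos θ = 0.728371, sin θ = 0.685183 (intermediates below are computed at full precision and shown rounded to 5 d.p.)
v1: (-4.5,2) → rotate → (-4.64804,-1.62658) → ×s → (-4.40401,-1.54119) → (-4.40,-1.54)
v2: (-0.5,-3.5) → rotate → (2.03395,-2.89189) → ×s → (1.92717,-2.74007) → (1.93,-2.74)
v3: (4,-4.5) → rotate → (5.99681,-0.53694) → ×s → (5.68197,-0.50875) → (5.68,-0.51)
v4: (-3,3) → rotate → (-4.24066,0.12956) → ×s → (-4.01803,0.12276) → (-4.02,0.12)

Cross-section at z=2.5: (-4.40,-1.54) (1.93,-2.74) (5.68,-0.51) (-4.02,0.12)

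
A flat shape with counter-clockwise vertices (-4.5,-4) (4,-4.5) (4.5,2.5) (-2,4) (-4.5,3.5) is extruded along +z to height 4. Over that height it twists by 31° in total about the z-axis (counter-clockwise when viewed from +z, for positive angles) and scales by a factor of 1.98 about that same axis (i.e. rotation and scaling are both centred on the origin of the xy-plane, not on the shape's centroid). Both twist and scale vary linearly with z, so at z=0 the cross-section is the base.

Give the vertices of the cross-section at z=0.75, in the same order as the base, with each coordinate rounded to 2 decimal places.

Cross-section at z=0.75: (-4.82,-5.25) (5.25,-4.82) (5.00,3.48) (-2.83,4.47) (-5.72,3.58)

t = z/height = 0.75/4 = 0.1875
s = 1 + (scale-1)·z/height = 1 + (1.98-1)·0.75/4 = 1.183750
θ = twist·z/height = 31°·0.75/4 = 5.8125° = 0.101447 rad
cos θ = 0.994859, sin θ = 0.101273 (intermediates below are computed at full precision and shown rounded to 5 d.p.)
v1: (-4.5,-4) → rotate → (-4.07177,-4.43516) → ×s → (-4.81996,-5.25013) → (-4.82,-5.25)
v2: (4,-4.5) → rotate → (4.43516,-4.07177) → ×s → (5.25013,-4.81996) → (5.25,-4.82)
v3: (4.5,2.5) → rotate → (4.22368,2.94288) → ×s → (4.99978,3.48363) → (5.00,3.48)
v4: (-2,4) → rotate → (-2.39481,3.77689) → ×s → (-2.83486,4.47089) → (-2.83,4.47)
v5: (-4.5,3.5) → rotate → (-4.83132,3.02628) → ×s → (-5.71908,3.58235) → (-5.72,3.58)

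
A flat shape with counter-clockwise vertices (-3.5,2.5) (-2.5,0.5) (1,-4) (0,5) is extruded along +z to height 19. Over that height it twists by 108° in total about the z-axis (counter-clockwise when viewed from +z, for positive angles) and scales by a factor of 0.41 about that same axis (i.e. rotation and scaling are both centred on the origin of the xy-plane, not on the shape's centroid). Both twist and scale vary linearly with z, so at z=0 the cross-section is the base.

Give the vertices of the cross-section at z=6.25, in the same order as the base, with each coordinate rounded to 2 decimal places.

t = z/height = 6.25/19 = 0.328947
s = 1 + (scale-1)·z/height = 1 + (0.41-1)·6.25/19 = 0.805921
θ = twist·z/height = 108°·6.25/19 = 35.5263° = 0.620051 rad
cos θ = 0.813849, sin θ = 0.581077 (intermediates below are computed at full precision and shown rounded to 5 d.p.)
v1: (-3.5,2.5) → rotate → (-4.30116,0.00085) → ×s → (-3.46640,0.00069) → (-3.47,0.00)
v2: (-2.5,0.5) → rotate → (-2.32516,-1.04577) → ×s → (-1.87390,-0.84281) → (-1.87,-0.84)
v3: (1,-4) → rotate → (3.13816,-2.67432) → ×s → (2.52911,-2.15529) → (2.53,-2.16)
v4: (0,5) → rotate → (-2.90538,4.06924) → ×s → (-2.34151,3.27949) → (-2.34,3.28)

Cross-section at z=6.25: (-3.47,0.00) (-1.87,-0.84) (2.53,-2.16) (-2.34,3.28)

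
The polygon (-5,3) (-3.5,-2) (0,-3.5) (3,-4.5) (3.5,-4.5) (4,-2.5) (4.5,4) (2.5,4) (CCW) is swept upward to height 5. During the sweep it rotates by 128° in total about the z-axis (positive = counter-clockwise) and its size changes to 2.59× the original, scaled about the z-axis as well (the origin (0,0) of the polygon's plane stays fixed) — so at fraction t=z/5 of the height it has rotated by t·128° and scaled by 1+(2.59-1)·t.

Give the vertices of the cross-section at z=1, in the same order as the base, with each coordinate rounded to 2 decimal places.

t = z/height = 1/5 = 0.2
s = 1 + (scale-1)·z/height = 1 + (2.59-1)·1/5 = 1.318000
θ = twist·z/height = 128°·1/5 = 25.6000° = 0.446804 rad
cos θ = 0.901833, sin θ = 0.432086 (intermediates below are computed at full precision and shown rounded to 5 d.p.)
v1: (-5,3) → rotate → (-5.80542,0.54507) → ×s → (-7.65154,0.71840) → (-7.65,0.72)
v2: (-3.5,-2) → rotate → (-2.29224,-3.31597) → ×s → (-3.02118,-4.37044) → (-3.02,-4.37)
v3: (0,-3.5) → rotate → (1.51230,-3.15641) → ×s → (1.99321,-4.16015) → (1.99,-4.16)
v4: (3,-4.5) → rotate → (4.64988,-2.76199) → ×s → (6.12855,-3.64030) → (6.13,-3.64)
v5: (3.5,-4.5) → rotate → (5.10080,-2.54595) → ×s → (6.72285,-3.35556) → (6.72,-3.36)
v6: (4,-2.5) → rotate → (4.68754,-0.52624) → ×s → (6.17818,-0.69358) → (6.18,-0.69)
v7: (4.5,4) → rotate → (2.32990,5.55172) → ×s → (3.07081,7.31716) → (3.07,7.32)
v8: (2.5,4) → rotate → (0.52624,4.68754) → ×s → (0.69358,6.17818) → (0.69,6.18)

Cross-section at z=1: (-7.65,0.72) (-3.02,-4.37) (1.99,-4.16) (6.13,-3.64) (6.72,-3.36) (6.18,-0.69) (3.07,7.32) (0.69,6.18)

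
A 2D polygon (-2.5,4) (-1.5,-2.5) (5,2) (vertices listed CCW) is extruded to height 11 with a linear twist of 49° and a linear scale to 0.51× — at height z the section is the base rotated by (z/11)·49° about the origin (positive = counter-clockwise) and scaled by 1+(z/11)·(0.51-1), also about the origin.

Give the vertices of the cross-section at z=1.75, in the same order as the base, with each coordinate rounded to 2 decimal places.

Cross-section at z=1.75: (-2.78,3.34) (-1.06,-2.47) (4.32,2.45)

t = z/height = 1.75/11 = 0.159091
s = 1 + (scale-1)·z/height = 1 + (0.51-1)·1.75/11 = 0.922045
θ = twist·z/height = 49°·1.75/11 = 7.7955° = 0.136056 rad
cos θ = 0.990759, sin θ = 0.135637 (intermediates below are computed at full precision and shown rounded to 5 d.p.)
v1: (-2.5,4) → rotate → (-3.01944,3.62394) → ×s → (-2.78406,3.34144) → (-2.78,3.34)
v2: (-1.5,-2.5) → rotate → (-1.14705,-2.68035) → ×s → (-1.05763,-2.47141) → (-1.06,-2.47)
v3: (5,2) → rotate → (4.68252,2.65970) → ×s → (4.31750,2.45237) → (4.32,2.45)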